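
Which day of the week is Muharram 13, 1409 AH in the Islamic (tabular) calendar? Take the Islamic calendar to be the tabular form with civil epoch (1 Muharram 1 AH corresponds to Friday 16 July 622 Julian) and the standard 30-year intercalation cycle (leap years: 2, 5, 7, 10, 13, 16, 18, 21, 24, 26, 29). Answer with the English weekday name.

This is JDN 2447400 (26 August 1988 Gregorian).
JDN 2447400 mod 7 = 4, and JDN 0 was a Monday, so this is a Friday.

Friday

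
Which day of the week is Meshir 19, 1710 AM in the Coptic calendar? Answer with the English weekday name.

Equivalently 26 February 1994 Gregorian, JDN 2449410.
2449410 ≡ 5 (mod 7); counting from Monday = 0 gives Saturday.

Saturday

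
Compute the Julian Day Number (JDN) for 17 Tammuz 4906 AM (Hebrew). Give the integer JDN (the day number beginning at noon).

In the proleptic Gregorian calendar the same day is 6 July 1146.
JDN 2299161 is 15 October 1582 CE (Gregorian); the target day is −159347 days from there, so JDN = 2139814.

2139814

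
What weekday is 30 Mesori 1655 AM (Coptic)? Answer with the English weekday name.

Tuesday

Equivalently 5 September 1939 Gregorian, JDN 2429512.
JDN 2429512 mod 7 = 1, and JDN 0 was a Monday, so this is a Tuesday.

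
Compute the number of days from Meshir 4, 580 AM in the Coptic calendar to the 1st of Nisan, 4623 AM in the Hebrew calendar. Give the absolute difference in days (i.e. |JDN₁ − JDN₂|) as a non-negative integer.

First date → JDN 2036663; second date → JDN 2036352.
The interval is |2036663 − 2036352| = 311 days.

311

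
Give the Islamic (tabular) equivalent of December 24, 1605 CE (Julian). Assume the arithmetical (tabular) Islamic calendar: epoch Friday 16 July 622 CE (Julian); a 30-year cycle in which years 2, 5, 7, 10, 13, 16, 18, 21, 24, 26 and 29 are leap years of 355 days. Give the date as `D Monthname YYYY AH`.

Both dates share Julian Day Number 2307642; in the tabular Islamic calendar that is 23 Sha'ban 1014 AH.

23 Sha'ban 1014 AH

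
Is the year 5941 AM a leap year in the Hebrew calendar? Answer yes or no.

no

Hebrew year 5941 is year 13 of its 19-year Metonic cycle; leap years are at positions 3, 6, 8, 11, 14, 17, 19, so it is a common year (12 months).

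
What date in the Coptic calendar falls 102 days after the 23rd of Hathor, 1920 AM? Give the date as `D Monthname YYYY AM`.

5 Paremhat 1920 AM

JDN of the 23rd of Hathor, 1920 AM = 2526027.
2526027 + 102 = 2526129.
JDN 2526129 in the Coptic calendar is 5 Paremhat 1920 AM.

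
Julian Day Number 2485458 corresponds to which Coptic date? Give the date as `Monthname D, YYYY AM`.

Paopi 27, 1809 AM

The Gregorian equivalent of JDN 2485458 is 6 November 2092.
In the Coptic calendar that day is Paopi 27, 1809 AM.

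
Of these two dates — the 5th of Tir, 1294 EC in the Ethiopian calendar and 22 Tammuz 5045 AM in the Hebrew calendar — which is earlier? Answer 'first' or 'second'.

The two dates have Julian Day Numbers 2196613 and 2190581 respectively.
Since 2190581 < 2196613, the second date comes first.

second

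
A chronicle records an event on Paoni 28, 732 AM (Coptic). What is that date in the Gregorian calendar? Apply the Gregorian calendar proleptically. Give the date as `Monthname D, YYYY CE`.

June 28, 1016 CE

Both dates share Julian Day Number 2092325; in the Gregorian calendar that is 28 June 1016 CE.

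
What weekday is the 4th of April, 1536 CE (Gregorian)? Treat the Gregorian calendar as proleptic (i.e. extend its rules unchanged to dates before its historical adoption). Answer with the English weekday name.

Saturday

JDN 2282166 mod 7 = 5, and JDN 0 was a Monday, so this is a Saturday.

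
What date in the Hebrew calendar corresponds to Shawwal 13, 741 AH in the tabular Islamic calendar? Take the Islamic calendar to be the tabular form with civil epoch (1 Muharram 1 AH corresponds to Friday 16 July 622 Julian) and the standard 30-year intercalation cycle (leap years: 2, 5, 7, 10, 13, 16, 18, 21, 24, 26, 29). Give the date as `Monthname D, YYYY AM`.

Nisan 13, 5101 AM

The source date corresponds to 9 April 1341 in the proleptic Gregorian calendar (JDN 2210949).
That day falls on 13 Nisan 5101 AM in the Hebrew calendar.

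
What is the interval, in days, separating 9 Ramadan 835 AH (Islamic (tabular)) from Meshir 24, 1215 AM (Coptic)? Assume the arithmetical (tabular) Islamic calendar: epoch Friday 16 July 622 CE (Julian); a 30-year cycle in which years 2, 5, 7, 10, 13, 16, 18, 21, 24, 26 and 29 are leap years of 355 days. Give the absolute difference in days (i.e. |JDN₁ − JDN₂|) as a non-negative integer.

24390

First date → JDN 2244226; second date → JDN 2268616.
The interval is |2244226 − 2268616| = 24390 days.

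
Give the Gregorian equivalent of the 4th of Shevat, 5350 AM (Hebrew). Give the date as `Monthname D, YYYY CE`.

January 9, 1590 CE

Julian Day Number of the source date = 2301804.
Converting JDN 2301804 to the Gregorian calendar gives 9 January 1590 CE.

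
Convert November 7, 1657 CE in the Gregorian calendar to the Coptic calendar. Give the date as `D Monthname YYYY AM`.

1 Hathor 1374 AM

Both dates share Julian Day Number 2326578; in the Coptic calendar that is 1 Hathor 1374 AM.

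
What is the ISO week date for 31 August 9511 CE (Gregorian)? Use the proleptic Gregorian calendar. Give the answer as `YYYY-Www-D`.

The weekday is Thursday (ISO weekday 4).
That Thursday belongs to ISO week 35 of ISO year 9511.

9511-W35-4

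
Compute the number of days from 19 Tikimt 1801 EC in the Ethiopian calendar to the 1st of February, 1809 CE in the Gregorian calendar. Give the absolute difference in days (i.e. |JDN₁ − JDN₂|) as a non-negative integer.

JDN of the first date = 2381719.
JDN of the second date = 2381815.
|2381815 − 2381719| = 96.

96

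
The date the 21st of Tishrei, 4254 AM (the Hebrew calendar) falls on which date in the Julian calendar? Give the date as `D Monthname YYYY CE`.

17 September 493 CE

Julian Day Number of the source date = 1901386.
Converting JDN 1901386 to the Julian calendar gives 17 September 493 CE.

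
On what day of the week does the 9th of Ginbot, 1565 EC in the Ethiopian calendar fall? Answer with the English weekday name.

Monday

Equivalently 14 May 1573 Gregorian, JDN 2295720.
2295720 ≡ 0 (mod 7); counting from Monday = 0 gives Monday.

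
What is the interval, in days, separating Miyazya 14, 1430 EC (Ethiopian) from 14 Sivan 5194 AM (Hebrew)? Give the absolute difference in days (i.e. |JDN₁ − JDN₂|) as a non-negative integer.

JDN of the first date = 2246386.
JDN of the second date = 2244968.
|2244968 − 2246386| = 1418.

1418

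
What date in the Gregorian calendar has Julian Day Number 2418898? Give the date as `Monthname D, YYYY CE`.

Counting from JDN 2299161 = 15 Oct 1582 gives an offset of 119737 days.

August 14, 1910 CE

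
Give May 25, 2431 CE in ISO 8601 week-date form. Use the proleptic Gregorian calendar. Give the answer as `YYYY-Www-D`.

The weekday is Sunday (ISO weekday 7).
That Sunday belongs to ISO week 21 of ISO year 2431.

2431-W21-7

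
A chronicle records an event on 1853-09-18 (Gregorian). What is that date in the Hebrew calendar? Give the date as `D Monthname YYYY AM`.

15 Elul 5613 AM

Both dates share Julian Day Number 2398115; in the Hebrew calendar that is 15 Elul 5613 AM.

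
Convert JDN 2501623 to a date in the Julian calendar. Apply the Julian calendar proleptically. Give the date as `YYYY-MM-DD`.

2137-01-26

JDN 2501623 is 9 February 2137 in the Gregorian calendar.
In the Julian calendar that day is 2137-01-26.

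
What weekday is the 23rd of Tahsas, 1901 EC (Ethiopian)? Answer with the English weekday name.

Friday

In the Gregorian calendar this is 1 January 1909 (JDN 2418308).
JDN 2418308 mod 7 = 4, and JDN 0 was a Monday, so this is a Friday.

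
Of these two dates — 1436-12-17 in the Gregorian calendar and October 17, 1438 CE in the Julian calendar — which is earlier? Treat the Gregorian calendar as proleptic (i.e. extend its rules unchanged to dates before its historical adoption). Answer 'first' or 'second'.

first

Converting both to JDN: 2245899 vs 2246577; the smaller is the first.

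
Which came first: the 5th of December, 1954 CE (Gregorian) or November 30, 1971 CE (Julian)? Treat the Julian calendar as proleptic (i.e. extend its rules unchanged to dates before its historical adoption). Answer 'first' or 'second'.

First date → JDN 2435082; second date → JDN 2441299.
JDN 2435082 < JDN 2441299, so the first date is earlier.

first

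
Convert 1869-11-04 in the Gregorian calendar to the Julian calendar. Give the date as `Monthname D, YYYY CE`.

The Julian–Gregorian offset here is 12 days (Julian trailing).
4 November 1869 Gregorian − 12 days → 23 October 1869 Julian.

October 23, 1869 CE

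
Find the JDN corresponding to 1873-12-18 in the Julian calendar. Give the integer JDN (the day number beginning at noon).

2405523

In the Gregorian calendar the same day is 30 December 1873.
JDN 2400001 is 17 November 1858 CE (Gregorian), MJD 0; the target day is +5522 days from there, so JDN = 2405523.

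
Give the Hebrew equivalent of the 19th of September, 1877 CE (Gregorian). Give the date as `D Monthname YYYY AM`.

12 Tishrei 5638 AM

Julian Day Number of the source date = 2406882.
Converting JDN 2406882 to the Hebrew calendar gives 12 Tishrei 5638 AM.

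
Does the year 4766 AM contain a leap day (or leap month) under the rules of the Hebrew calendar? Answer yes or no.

no

Hebrew year 4766 is year 16 of its 19-year Metonic cycle; leap years are at positions 3, 6, 8, 11, 14, 17, 19, so it is a common year (12 months).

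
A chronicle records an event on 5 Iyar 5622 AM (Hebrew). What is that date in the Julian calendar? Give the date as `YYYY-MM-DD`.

The source date corresponds to 5 May 1862 in the Gregorian calendar (JDN 2401266).
That day falls on 23 April 1862 CE in the Julian calendar.

1862-04-23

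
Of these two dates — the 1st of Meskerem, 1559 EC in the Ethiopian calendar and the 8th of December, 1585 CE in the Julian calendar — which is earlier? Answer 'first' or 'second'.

first

Converting both to JDN: 2293280 vs 2300321; the smaller is the first.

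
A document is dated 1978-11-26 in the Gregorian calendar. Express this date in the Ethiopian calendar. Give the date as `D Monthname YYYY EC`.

17 Hidar 1971 EC

Julian Day Number of the source date = 2443839.
Converting JDN 2443839 to the Ethiopian calendar gives 17 Hidar 1971 EC.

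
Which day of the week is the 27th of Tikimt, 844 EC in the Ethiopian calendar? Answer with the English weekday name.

Sunday

In the proleptic Gregorian calendar this is 29 October 851 (JDN 2032183).
2032183 ≡ 6 (mod 7); counting from Monday = 0 gives Sunday.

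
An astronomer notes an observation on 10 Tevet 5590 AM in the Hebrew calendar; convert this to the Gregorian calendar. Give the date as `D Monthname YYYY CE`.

Both dates share Julian Day Number 2389458; in the Gregorian calendar that is 5 January 1830 CE.

5 January 1830 CE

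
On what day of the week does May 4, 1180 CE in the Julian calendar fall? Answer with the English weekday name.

Sunday

Equivalently 11 May 1180 Gregorian, JDN 2152177.
2152177 ≡ 6 (mod 7); counting from Monday = 0 gives Sunday.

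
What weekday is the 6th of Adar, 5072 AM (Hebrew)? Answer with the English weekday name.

Equivalently 22 February 1312 Gregorian, JDN 2200310.
JDN 2200310 mod 7 = 0, and JDN 0 was a Monday, so this is a Monday.

Monday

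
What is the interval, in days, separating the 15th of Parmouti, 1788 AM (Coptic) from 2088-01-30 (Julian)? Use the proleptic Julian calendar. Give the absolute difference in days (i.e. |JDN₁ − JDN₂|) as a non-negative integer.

5773

JDN of the first date = 2477956.
JDN of the second date = 2483729.
|2483729 − 2477956| = 5773.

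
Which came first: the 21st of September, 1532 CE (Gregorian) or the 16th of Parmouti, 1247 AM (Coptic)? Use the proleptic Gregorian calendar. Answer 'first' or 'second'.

second

The two dates have Julian Day Numbers 2280875 and 2280356 respectively.
Since 2280356 < 2280875, the second date comes first.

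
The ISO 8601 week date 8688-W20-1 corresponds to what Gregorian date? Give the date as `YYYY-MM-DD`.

ISO week 1 of 8688 is the week containing the first Thursday of 8688.
Week 20, day 1 (Monday) lands on 8688-05-14.

8688-05-14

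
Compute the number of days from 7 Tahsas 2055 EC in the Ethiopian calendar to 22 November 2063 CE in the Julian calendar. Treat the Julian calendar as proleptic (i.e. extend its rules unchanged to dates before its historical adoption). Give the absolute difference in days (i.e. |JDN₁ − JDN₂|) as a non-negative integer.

First date → JDN 2474540; second date → JDN 2474894.
The interval is |2474540 − 2474894| = 354 days.

354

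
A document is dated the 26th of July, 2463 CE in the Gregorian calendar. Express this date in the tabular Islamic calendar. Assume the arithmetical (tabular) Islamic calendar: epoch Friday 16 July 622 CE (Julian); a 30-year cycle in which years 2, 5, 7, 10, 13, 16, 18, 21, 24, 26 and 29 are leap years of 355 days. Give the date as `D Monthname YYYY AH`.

9 Rajab 1898 AH

Both dates share Julian Day Number 2620859; in the tabular Islamic calendar that is 9 Rajab 1898 AH.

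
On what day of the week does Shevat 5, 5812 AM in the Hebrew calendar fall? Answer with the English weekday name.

This is JDN 2470543 (6 January 2052 Gregorian).
JDN 2470543 mod 7 = 5, and JDN 0 was a Monday, so this is a Saturday.

Saturday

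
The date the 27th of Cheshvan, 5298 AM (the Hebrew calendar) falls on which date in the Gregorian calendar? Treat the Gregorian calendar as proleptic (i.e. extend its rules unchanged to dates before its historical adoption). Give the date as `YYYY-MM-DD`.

1537-11-11

Julian Day Number of the source date = 2282752.
Converting JDN 2282752 to the Gregorian calendar gives 11 November 1537 CE.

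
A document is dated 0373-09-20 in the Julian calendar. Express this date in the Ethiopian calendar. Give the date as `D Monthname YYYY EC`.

23 Meskerem 366 EC

Julian Day Number of the source date = 1857559.
Converting JDN 1857559 to the Ethiopian calendar gives 23 Meskerem 366 EC.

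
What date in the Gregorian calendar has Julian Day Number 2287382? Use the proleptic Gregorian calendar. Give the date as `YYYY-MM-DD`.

1550-07-16

Counting from JDN 2299161 = 15 Oct 1582 gives an offset of -11779 days.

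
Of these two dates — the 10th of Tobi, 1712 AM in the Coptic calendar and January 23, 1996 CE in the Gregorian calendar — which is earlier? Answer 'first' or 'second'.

First date → JDN 2450102; second date → JDN 2450106.
JDN 2450102 < JDN 2450106, so the first date is earlier.

first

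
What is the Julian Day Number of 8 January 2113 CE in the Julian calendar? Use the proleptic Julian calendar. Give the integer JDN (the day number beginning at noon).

Equivalently 22 January 2113 (Gregorian).
JDN 2451545 is 1 January 2000 CE (Gregorian); the target day is +41294 days from there, so JDN = 2492839.

2492839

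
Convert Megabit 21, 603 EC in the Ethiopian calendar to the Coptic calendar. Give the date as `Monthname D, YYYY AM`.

The source date corresponds to 20 March 611 in the proleptic Gregorian calendar (JDN 1944301).
That day falls on 21 Paremhat 327 AM in the Coptic calendar.

Paremhat 21, 327 AM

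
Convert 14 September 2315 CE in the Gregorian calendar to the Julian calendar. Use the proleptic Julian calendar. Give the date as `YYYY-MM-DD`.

2315-08-29

The Julian–Gregorian offset here is 16 days (Julian trailing).
14 September 2315 Gregorian − 16 days → 29 August 2315 Julian.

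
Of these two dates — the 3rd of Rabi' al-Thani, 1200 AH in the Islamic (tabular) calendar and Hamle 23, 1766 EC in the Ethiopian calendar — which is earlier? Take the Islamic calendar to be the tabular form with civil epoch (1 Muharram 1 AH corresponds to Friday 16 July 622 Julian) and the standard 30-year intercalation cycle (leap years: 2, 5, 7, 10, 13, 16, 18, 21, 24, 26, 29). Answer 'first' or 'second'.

First date → JDN 2373417; second date → JDN 2369209.
JDN 2369209 < JDN 2373417, so the second date is earlier.

second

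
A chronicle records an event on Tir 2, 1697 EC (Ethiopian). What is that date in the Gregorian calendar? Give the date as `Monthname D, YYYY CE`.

January 8, 1705 CE

Both dates share Julian Day Number 2343806; in the Gregorian calendar that is 8 January 1705 CE.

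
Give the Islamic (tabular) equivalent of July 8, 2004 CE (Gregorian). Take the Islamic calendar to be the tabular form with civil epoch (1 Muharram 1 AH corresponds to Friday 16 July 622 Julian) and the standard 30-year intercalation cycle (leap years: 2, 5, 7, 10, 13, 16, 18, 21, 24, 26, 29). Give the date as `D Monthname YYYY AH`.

20 Jumada al-Awwal 1425 AH

Both dates share Julian Day Number 2453195; in the tabular Islamic calendar that is 20 Jumada al-Awwal 1425 AH.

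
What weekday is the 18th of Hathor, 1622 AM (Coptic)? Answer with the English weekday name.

Monday

Equivalently 27 November 1905 Gregorian, JDN 2417177.
2417177 ≡ 0 (mod 7); counting from Monday = 0 gives Monday.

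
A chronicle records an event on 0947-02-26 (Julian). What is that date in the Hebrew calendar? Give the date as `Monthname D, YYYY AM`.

Adar II 3, 4707 AM

Julian Day Number of the source date = 2067006.
Converting JDN 2067006 to the Hebrew calendar gives 3 Adar II 4707 AM.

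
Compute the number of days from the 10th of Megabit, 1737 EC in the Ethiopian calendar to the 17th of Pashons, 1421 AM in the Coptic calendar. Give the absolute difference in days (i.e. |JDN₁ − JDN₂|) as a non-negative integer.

14543

First date → JDN 2358484; second date → JDN 2343941.
The interval is |2358484 − 2343941| = 14543 days.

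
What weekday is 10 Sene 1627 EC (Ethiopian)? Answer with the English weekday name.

In the Gregorian calendar this is 14 June 1635 (JDN 2318396).
Since JDN mod 7 = 3 (0 = Monday), the day is Thursday.

Thursday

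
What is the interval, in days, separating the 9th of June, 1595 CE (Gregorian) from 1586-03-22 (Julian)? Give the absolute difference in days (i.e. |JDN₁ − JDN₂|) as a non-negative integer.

3356

First date → JDN 2303781; second date → JDN 2300425.
The interval is |2303781 − 2300425| = 3356 days.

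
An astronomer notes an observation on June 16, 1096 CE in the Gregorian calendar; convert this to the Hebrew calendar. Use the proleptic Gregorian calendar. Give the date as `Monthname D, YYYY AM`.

Sivan 17, 4856 AM

Both dates share Julian Day Number 2121533; in the Hebrew calendar that is 17 Sivan 4856 AM.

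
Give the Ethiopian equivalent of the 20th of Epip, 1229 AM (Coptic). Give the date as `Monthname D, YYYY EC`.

The source date corresponds to 24 July 1513 in the proleptic Gregorian calendar (JDN 2273876).
That day falls on 20 Hamle 1505 EC in the Ethiopian calendar.

Hamle 20, 1505 EC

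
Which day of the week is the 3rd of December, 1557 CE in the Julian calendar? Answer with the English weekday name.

Friday

In the proleptic Gregorian calendar this is 13 December 1557 (JDN 2290089).
2290089 ≡ 4 (mod 7); counting from Monday = 0 gives Friday.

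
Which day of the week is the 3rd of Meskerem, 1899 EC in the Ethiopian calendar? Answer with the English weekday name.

This is JDN 2417467 (13 September 1906 Gregorian).
2417467 ≡ 3 (mod 7); counting from Monday = 0 gives Thursday.

Thursday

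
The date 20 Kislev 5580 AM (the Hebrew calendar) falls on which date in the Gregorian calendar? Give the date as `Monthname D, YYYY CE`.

December 8, 1819 CE

Both dates share Julian Day Number 2385777; in the Gregorian calendar that is 8 December 1819 CE.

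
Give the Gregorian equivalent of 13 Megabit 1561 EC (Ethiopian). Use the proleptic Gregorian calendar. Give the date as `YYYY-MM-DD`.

1569-03-19

Julian Day Number of the source date = 2294203.
Converting JDN 2294203 to the Gregorian calendar gives 19 March 1569 CE.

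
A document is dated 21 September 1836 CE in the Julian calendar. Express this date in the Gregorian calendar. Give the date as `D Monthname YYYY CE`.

3 October 1836 CE

The Julian–Gregorian offset here is 12 days (Julian trailing).
21 September 1836 Julian + 12 days → 3 October 1836 Gregorian.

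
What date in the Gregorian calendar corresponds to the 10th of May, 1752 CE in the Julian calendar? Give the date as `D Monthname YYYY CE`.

21 May 1752 CE

At this point the Julian calendar is 11 days behind the Gregorian.
10 May 1752 Julian + 11 days → 21 May 1752 Gregorian.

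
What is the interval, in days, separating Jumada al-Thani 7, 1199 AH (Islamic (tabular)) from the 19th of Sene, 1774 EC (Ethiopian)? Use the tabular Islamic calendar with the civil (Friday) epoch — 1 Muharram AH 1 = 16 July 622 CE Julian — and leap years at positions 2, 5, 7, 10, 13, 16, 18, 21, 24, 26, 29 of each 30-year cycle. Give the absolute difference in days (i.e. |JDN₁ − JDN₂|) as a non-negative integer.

JDN of the first date = 2373125.
JDN of the second date = 2372097.
|2372097 − 2373125| = 1028.

1028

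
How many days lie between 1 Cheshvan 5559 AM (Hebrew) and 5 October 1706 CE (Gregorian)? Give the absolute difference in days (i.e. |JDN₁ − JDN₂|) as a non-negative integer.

33609

First date → JDN 2378050; second date → JDN 2344441.
The interval is |2378050 − 2344441| = 33609 days.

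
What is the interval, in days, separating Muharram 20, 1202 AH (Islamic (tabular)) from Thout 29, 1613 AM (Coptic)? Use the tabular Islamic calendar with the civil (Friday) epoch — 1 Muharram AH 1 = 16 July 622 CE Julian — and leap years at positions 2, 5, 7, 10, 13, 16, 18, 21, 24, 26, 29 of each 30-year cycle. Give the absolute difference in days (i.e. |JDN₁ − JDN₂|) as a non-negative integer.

39788

First date → JDN 2374053; second date → JDN 2413841.
The interval is |2374053 − 2413841| = 39788 days.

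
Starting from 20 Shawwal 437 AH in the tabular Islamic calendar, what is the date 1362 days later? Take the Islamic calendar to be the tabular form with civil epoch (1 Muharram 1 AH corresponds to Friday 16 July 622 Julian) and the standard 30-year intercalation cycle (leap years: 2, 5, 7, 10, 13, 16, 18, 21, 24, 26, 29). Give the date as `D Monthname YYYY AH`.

The starting date is JDN 2103229; 2103229 + 1362 = 2104591.
JDN 2104591 corresponds to 24 Sha'ban 441 AH.

24 Sha'ban 441 AH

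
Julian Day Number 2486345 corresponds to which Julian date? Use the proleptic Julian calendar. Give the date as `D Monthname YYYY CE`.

JDN 2486345 is 12 April 2095 in the Gregorian calendar.
In the Julian calendar that day is 30 March 2095 CE.

30 March 2095 CE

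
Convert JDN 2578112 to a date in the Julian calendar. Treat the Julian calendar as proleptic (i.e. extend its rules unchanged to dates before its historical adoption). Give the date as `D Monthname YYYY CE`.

27 June 2346 CE

JDN 2578112 is 13 July 2346 in the Gregorian calendar.
In the Julian calendar that day is 27 June 2346 CE.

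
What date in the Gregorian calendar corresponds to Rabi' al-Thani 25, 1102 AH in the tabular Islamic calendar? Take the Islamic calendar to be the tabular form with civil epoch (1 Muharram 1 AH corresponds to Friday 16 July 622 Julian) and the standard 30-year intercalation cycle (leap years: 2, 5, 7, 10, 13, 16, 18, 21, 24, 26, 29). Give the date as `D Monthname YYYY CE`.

Both dates share Julian Day Number 2338711; in the Gregorian calendar that is 26 January 1691 CE.

26 January 1691 CE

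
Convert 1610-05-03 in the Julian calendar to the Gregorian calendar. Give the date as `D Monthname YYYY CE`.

13 May 1610 CE

For dates in this range the Gregorian date is 10 days ahead of the Julian.
3 May 1610 Julian + 10 days → 13 May 1610 Gregorian.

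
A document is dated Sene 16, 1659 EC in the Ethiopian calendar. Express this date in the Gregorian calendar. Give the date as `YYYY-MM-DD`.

Both dates share Julian Day Number 2330090; in the Gregorian calendar that is 20 June 1667 CE.

1667-06-20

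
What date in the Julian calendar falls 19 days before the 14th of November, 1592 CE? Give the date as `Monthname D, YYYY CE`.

The starting date is JDN 2302854; 2302854 − 19 = 2302835.
JDN 2302835 corresponds to October 26, 1592 CE.

October 26, 1592 CE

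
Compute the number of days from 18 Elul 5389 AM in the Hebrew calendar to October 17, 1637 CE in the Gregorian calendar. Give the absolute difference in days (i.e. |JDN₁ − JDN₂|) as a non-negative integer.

2963

First date → JDN 2316289; second date → JDN 2319252.
The interval is |2316289 − 2319252| = 2963 days.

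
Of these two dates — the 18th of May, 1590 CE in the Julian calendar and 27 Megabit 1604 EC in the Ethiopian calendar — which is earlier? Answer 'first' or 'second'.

First date → JDN 2301943; second date → JDN 2309923.
JDN 2301943 < JDN 2309923, so the first date is earlier.

first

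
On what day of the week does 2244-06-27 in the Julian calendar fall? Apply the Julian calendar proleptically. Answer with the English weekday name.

This is JDN 2540857 (12 July 2244 Gregorian).
JDN 2540857 mod 7 = 4, and JDN 0 was a Monday, so this is a Friday.

Friday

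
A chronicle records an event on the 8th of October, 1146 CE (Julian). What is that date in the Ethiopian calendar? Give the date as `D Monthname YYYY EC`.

11 Tikimt 1139 EC

Both dates share Julian Day Number 2139915; in the Ethiopian calendar that is 11 Tikimt 1139 EC.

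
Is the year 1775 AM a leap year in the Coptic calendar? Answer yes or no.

yes

1775 mod 4 = 3; in the Coptic calendar a year is leap when year mod 4 = 3, so it is a leap year.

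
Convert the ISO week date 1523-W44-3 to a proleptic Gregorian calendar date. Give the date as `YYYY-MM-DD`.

ISO week 1 of 1523 is the week containing the first Thursday of 1523.
Week 44, day 3 (Wednesday) lands on 1523-10-31.

1523-10-31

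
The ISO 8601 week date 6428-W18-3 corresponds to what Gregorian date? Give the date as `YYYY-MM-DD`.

ISO week 1 of 6428 is the week containing the first Thursday of 6428.
Week 18, day 3 (Wednesday) lands on 6428-05-03.

6428-05-03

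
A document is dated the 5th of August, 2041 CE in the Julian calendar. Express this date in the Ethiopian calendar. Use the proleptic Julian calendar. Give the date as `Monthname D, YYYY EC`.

The source date corresponds to 18 August 2041 in the Gregorian calendar (JDN 2466750).
That day falls on 12 Nehase 2033 EC in the Ethiopian calendar.

Nehase 12, 2033 EC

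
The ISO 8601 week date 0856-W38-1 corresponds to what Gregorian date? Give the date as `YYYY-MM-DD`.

ISO week 1 of 856 is the week containing the first Thursday of 856.
Week 38, day 1 (Monday) lands on 0856-09-18.

0856-09-18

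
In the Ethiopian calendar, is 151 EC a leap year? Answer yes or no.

yes

151 mod 4 = 3; in the Ethiopian calendar a year is leap when year mod 4 = 3, so it is a leap year.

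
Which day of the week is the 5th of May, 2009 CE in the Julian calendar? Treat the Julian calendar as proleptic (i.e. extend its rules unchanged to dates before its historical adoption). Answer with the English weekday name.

Monday

Equivalently 18 May 2009 Gregorian, JDN 2454970.
JDN 2454970 mod 7 = 0, and JDN 0 was a Monday, so this is a Monday.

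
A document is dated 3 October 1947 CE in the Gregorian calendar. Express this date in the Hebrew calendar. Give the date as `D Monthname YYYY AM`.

Julian Day Number of the source date = 2432462.
Converting JDN 2432462 to the Hebrew calendar gives 19 Tishrei 5708 AM.

19 Tishrei 5708 AM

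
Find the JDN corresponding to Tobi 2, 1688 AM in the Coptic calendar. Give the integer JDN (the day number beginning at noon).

In the Gregorian calendar the same day is 11 January 1972.
JDN 2451545 is 1 January 2000 CE (Gregorian); the target day is −10217 days from there, so JDN = 2441328.

2441328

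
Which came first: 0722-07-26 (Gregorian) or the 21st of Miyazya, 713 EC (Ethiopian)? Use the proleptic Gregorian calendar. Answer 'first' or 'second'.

second

First date → JDN 1984971; second date → JDN 1984509.
JDN 1984509 < JDN 1984971, so the second date is earlier.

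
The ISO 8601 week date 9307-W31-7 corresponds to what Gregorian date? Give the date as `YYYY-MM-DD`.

9307-08-07

ISO week 1 of 9307 is the week containing the first Thursday of 9307.
Week 31, day 7 (Sunday) lands on 9307-08-07.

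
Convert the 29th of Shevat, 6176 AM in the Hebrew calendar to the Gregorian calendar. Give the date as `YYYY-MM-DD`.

Julian Day Number of the source date = 2603543.
Converting JDN 2603543 to the Gregorian calendar gives 27 February 2416 CE.

2416-02-27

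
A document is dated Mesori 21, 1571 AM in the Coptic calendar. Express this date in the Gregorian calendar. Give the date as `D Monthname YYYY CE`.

Both dates share Julian Day Number 2398822; in the Gregorian calendar that is 26 August 1855 CE.

26 August 1855 CE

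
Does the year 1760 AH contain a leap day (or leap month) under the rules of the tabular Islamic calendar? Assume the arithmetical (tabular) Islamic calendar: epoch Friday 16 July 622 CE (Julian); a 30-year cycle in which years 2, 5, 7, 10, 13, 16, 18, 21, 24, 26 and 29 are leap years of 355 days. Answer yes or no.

no

Year 1760 AH is year 20 of its 30-year cycle; leap positions are 2, 5, 7, 10, 13, 16, 18, 21, 24, 26, 29, so it is a common year (354 days).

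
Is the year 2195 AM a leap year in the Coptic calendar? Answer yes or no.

yes

2195 mod 4 = 3; in the Coptic calendar a year is leap when year mod 4 = 3, so it is a leap year.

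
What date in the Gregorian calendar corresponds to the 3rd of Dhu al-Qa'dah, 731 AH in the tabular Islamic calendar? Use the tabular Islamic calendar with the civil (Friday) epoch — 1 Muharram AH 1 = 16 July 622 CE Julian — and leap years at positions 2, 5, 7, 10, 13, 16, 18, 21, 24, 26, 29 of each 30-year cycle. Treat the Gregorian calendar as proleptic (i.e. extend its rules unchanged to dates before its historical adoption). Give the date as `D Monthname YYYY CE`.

16 August 1331 CE

Julian Day Number of the source date = 2207425.
Converting JDN 2207425 to the Gregorian calendar gives 16 August 1331 CE.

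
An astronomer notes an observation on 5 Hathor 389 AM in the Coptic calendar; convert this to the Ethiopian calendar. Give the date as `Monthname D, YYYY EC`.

Hidar 5, 665 EC

The source date corresponds to 4 November 672 in the proleptic Gregorian calendar (JDN 1966811).
That day falls on 5 Hidar 665 EC in the Ethiopian calendar.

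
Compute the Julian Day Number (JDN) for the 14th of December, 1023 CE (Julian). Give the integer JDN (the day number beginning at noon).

2095056

Equivalently 20 December 1023 (proleptic Gregorian).
JDN 2451545 is 1 January 2000 CE (Gregorian); the target day is −356489 days from there, so JDN = 2095056.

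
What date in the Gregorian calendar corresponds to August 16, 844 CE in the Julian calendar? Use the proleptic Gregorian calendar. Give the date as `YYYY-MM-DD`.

At this point the Julian calendar is 4 days behind the Gregorian.
16 August 844 Julian + 4 days → 20 August 844 Gregorian.

0844-08-20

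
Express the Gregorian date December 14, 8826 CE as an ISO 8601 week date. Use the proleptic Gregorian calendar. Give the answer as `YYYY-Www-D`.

The weekday is Monday (ISO weekday 1).
That Monday belongs to ISO week 51 of ISO year 8826.

8826-W51-1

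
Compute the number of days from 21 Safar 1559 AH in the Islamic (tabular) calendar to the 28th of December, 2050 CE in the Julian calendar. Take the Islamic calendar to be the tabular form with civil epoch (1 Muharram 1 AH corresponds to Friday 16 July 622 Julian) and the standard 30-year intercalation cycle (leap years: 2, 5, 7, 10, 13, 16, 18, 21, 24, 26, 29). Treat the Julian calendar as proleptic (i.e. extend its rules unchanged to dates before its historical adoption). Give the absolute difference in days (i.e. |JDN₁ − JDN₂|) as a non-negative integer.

30411

JDN of the first date = 2500593.
JDN of the second date = 2470182.
|2470182 − 2500593| = 30411.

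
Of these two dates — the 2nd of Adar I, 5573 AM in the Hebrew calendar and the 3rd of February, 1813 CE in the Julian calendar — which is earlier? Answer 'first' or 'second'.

The two dates have Julian Day Numbers 2383277 and 2383290 respectively.
Since 2383277 < 2383290, the first date comes first.

first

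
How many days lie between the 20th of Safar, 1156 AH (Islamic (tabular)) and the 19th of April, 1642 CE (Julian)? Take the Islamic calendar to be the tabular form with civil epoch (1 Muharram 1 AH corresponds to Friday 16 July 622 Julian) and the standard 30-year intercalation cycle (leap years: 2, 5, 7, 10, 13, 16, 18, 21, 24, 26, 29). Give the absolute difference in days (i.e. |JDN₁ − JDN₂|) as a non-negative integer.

First date → JDN 2357782; second date → JDN 2320907.
The interval is |2357782 − 2320907| = 36875 days.

36875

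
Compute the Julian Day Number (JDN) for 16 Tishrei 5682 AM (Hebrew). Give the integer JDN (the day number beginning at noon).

In the Gregorian calendar the same day is 18 October 1921.
JDN 2400001 is 17 November 1858 CE (Gregorian), MJD 0; the target day is +22980 days from there, so JDN = 2422981.

2422981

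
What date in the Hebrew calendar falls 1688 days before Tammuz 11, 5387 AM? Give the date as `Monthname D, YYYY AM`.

Kislev 7, 5383 AM

The starting date is JDN 2315485; 2315485 − 1688 = 2313797.
JDN 2313797 corresponds to Kislev 7, 5383 AM.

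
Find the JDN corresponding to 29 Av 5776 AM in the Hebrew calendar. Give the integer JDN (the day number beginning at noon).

In the Gregorian calendar the same day is 2 September 2016.
JDN 2400001 is 17 November 1858 CE (Gregorian), MJD 0; the target day is +57633 days from there, so JDN = 2457634.

2457634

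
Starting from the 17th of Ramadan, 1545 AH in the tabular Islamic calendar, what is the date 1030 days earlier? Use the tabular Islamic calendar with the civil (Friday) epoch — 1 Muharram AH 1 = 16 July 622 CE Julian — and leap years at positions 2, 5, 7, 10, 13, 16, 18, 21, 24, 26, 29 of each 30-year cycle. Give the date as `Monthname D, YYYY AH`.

Shawwal 20, 1542 AH

Counting 1030 days back from JDN 2495834 reaches JDN 2494804, which is Shawwal 20, 1542 AH.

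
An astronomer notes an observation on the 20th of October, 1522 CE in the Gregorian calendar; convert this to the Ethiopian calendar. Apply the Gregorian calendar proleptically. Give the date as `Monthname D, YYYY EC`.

Julian Day Number of the source date = 2277251.
Converting JDN 2277251 to the Ethiopian calendar gives 13 Tikimt 1515 EC.

Tikimt 13, 1515 EC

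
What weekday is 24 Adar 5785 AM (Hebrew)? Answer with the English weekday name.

This is JDN 2460759 (24 March 2025 Gregorian).
Since JDN mod 7 = 0 (0 = Monday), the day is Monday.

Monday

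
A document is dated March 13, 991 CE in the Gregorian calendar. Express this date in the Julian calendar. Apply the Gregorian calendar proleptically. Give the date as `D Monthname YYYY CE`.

8 March 991 CE

At this point the Julian calendar is 5 days behind the Gregorian.
13 March 991 Gregorian − 5 days → 8 March 991 Julian.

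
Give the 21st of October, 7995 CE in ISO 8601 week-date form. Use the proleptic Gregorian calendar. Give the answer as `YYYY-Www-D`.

The weekday is Saturday (ISO weekday 6).
That Saturday belongs to ISO week 42 of ISO year 7995.

7995-W42-6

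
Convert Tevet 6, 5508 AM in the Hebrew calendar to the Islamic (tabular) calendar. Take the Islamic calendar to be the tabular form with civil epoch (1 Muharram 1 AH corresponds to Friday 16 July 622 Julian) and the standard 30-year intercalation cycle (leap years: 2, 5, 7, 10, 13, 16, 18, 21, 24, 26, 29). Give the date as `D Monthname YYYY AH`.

5 Dhu al-Hijjah 1160 AH

Both dates share Julian Day Number 2359480; in the tabular Islamic calendar that is 5 Dhu al-Hijjah 1160 AH.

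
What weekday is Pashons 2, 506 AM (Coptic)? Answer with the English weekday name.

This is JDN 2009722 (1 May 790 Gregorian).
2009722 ≡ 1 (mod 7); counting from Monday = 0 gives Tuesday.

Tuesday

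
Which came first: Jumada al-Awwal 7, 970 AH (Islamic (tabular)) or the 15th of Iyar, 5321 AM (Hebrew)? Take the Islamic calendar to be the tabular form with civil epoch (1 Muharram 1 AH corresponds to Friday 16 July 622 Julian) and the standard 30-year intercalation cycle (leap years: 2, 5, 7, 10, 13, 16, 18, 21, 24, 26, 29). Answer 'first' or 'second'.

First date → JDN 2291945; second date → JDN 2291334.
JDN 2291334 < JDN 2291945, so the second date is earlier.

second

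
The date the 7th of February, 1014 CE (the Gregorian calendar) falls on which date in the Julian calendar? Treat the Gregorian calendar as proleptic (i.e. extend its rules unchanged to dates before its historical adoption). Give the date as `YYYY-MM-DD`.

1014-02-01

For dates in this range the Gregorian date is 6 days ahead of the Julian.
7 February 1014 Gregorian − 6 days → 1 February 1014 Julian.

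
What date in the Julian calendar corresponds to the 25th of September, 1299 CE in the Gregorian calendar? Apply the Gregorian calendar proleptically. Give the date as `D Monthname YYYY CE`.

18 September 1299 CE

At this point the Julian calendar is 7 days behind the Gregorian.
25 September 1299 Gregorian − 7 days → 18 September 1299 Julian.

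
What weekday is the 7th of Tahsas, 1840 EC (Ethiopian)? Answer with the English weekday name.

Equivalently 16 December 1847 Gregorian, JDN 2396012.
JDN 2396012 mod 7 = 3, and JDN 0 was a Monday, so this is a Thursday.

Thursday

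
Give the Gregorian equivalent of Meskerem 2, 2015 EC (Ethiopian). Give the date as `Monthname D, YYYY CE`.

Both dates share Julian Day Number 2459835; in the Gregorian calendar that is 12 September 2022 CE.

September 12, 2022 CE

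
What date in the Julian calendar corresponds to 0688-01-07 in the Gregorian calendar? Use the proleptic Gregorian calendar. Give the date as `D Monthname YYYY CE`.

At this point the Julian calendar is 3 days behind the Gregorian.
7 January 688 Gregorian − 3 days → 4 January 688 Julian.

4 January 688 CE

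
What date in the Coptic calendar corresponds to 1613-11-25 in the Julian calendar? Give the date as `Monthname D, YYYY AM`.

The source date corresponds to 5 December 1613 in the Gregorian calendar (JDN 2310535).
That day falls on 29 Hathor 1330 AM in the Coptic calendar.

Hathor 29, 1330 AM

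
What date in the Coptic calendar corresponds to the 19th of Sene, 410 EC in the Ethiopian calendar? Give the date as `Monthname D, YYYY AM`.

Paoni 19, 134 AM

The source date corresponds to 14 June 418 in the proleptic Gregorian calendar (JDN 1873896).
That day falls on 19 Paoni 134 AM in the Coptic calendar.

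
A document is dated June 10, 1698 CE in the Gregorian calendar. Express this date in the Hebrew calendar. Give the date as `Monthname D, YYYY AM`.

Julian Day Number of the source date = 2341403.
Converting JDN 2341403 to the Hebrew calendar gives 1 Tammuz 5458 AM.

Tammuz 1, 5458 AM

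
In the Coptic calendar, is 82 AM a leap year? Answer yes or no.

82 mod 4 = 2; in the Coptic calendar a year is leap when year mod 4 = 3, so it is a common year.

no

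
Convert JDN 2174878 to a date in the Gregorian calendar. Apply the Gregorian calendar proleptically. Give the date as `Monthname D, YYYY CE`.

JDN 2451545 is 1 Jan 2000; 2174878 is −276667 days from there.

July 6, 1242 CE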